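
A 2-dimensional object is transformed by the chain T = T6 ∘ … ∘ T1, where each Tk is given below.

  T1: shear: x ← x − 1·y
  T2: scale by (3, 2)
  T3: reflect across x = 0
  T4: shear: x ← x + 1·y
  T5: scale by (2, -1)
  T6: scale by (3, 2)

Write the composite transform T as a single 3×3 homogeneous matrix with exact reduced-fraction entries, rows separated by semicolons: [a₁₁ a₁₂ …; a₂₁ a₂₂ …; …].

T1 = [1 -1 0; 0 1 0; 0 0 1]
T2·T1 = [3 -3 0; 0 2 0; 0 0 1]
T3·…·T1 = [-3 3 0; 0 2 0; 0 0 1]
T4·…·T1 = [-3 5 0; 0 2 0; 0 0 1]
T5·…·T1 = [-6 10 0; 0 -2 0; 0 0 1]
T6·…·T1 = [-18 30 0; 0 -4 0; 0 0 1]

T = [-18 30 0; 0 -4 0; 0 0 1]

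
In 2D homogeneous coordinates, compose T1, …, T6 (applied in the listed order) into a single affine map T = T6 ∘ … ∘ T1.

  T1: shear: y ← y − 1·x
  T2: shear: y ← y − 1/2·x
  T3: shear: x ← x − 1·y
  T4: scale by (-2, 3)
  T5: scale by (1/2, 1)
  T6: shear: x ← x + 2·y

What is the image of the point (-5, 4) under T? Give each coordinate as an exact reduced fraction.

T(p) = (171/2, 69/2)

T1 shear: y ← y − 1·x: (-5, 4) → (-5, 9)
T2 shear: y ← y − 1/2·x: (-5, 9) → (-5, 23/2)
T3 shear: x ← x − 1·y: (-5, 23/2) → (-33/2, 23/2)
T4 scale by (-2, 3): (-33/2, 23/2) → (33, 69/2)
T5 scale by (1/2, 1): (33, 69/2) → (33/2, 69/2)
T6 shear: x ← x + 2·y: (33/2, 69/2) → (171/2, 69/2)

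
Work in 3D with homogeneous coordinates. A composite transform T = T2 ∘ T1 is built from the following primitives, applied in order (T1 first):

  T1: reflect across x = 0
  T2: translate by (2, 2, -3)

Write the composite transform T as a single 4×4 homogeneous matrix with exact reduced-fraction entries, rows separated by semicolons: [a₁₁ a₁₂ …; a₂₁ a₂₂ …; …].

T1 = [-1 0 0 0; 0 1 0 0; 0 0 1 0; 0 0 0 1]
T2·T1 = [-1 0 0 2; 0 1 0 2; 0 0 1 -3; 0 0 0 1]

T = [-1 0 0 2; 0 1 0 2; 0 0 1 -3; 0 0 0 1]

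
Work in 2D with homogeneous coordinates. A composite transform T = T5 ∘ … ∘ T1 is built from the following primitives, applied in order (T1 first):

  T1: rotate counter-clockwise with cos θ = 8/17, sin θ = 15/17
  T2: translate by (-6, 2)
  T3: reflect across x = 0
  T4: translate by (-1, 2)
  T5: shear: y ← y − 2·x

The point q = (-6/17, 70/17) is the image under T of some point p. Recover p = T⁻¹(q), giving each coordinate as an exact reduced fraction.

p = (2, -5)

T1 = [8/17 -15/17 0; 15/17 8/17 0; 0 0 1]
T2·T1 = [8/17 -15/17 -6; 15/17 8/17 2; 0 0 1]
T3·…·T1 = [-8/17 15/17 6; 15/17 8/17 2; 0 0 1]
T4·…·T1 = [-8/17 15/17 5; 15/17 8/17 4; 0 0 1]
T5·…·T1 = [-8/17 15/17 5; 31/17 -22/17 -6; 0 0 1]
det M = -1; M⁻¹ = [22/17 15/17 -20/17; 31/17 8/17 -107/17; 0 0 1]
M⁻¹ · (-6/17, 70/17)ᵀ = (2, -5)ᵀ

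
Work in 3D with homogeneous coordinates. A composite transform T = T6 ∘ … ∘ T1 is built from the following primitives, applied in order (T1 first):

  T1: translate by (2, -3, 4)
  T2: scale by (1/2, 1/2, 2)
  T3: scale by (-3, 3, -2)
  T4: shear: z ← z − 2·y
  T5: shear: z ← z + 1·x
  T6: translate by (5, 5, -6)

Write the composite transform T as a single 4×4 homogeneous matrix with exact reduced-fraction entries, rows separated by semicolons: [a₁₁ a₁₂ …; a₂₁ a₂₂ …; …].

T = [-3/2 0 0 2; 0 3/2 0 1/2; -3/2 -3 -4 -16; 0 0 0 1]

T1 = [1 0 0 2; 0 1 0 -3; 0 0 1 4; 0 0 0 1]
T2·T1 = [1/2 0 0 1; 0 1/2 0 -3/2; 0 0 2 8; 0 0 0 1]
T3·…·T1 = [-3/2 0 0 -3; 0 3/2 0 -9/2; 0 0 -4 -16; 0 0 0 1]
T4·…·T1 = [-3/2 0 0 -3; 0 3/2 0 -9/2; 0 -3 -4 -7; 0 0 0 1]
T5·…·T1 = [-3/2 0 0 -3; 0 3/2 0 -9/2; -3/2 -3 -4 -10; 0 0 0 1]
T6·…·T1 = [-3/2 0 0 2; 0 3/2 0 1/2; -3/2 -3 -4 -16; 0 0 0 1]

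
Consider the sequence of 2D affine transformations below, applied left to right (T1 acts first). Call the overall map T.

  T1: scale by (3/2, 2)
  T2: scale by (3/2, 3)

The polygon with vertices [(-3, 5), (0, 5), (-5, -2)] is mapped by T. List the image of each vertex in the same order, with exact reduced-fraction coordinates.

image vertices: (-27/4, 30), (0, 30), (-45/4, -12)

T1 scale by (3/2, 2): (-3, 5) → (-9/2, 10); (0, 5) → (0, 10); (-5, -2) → (-15/2, -4)
T2 scale by (3/2, 3): (-9/2, 10) → (-27/4, 30); (0, 10) → (0, 30); (-15/2, -4) → (-45/4, -12)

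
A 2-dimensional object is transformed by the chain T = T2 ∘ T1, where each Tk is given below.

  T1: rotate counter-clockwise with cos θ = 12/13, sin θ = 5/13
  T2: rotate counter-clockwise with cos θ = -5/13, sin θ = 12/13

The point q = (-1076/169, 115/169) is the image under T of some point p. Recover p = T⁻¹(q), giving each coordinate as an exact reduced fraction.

p = (5, 4)

T1 = [12/13 -5/13 0; 5/13 12/13 0; 0 0 1]
T2·T1 = [-120/169 -119/169 0; 119/169 -120/169 0; 0 0 1]
det M = 1; M⁻¹ = [-120/169 119/169 0; -119/169 -120/169 0; 0 0 1]
M⁻¹ · (-1076/169, 115/169)ᵀ = (5, 4)ᵀ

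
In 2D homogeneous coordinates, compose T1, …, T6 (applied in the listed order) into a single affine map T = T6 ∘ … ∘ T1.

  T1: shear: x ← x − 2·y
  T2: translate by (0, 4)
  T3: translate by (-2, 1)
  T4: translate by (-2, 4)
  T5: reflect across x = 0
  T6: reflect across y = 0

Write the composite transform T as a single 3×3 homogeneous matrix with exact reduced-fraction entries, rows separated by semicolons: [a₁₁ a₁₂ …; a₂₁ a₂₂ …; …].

T1 = [1 -2 0; 0 1 0; 0 0 1]
T2·T1 = [1 -2 0; 0 1 4; 0 0 1]
T3·…·T1 = [1 -2 -2; 0 1 5; 0 0 1]
T4·…·T1 = [1 -2 -4; 0 1 9; 0 0 1]
T5·…·T1 = [-1 2 4; 0 1 9; 0 0 1]
T6·…·T1 = [-1 2 4; 0 -1 -9; 0 0 1]

T = [-1 2 4; 0 -1 -9; 0 0 1]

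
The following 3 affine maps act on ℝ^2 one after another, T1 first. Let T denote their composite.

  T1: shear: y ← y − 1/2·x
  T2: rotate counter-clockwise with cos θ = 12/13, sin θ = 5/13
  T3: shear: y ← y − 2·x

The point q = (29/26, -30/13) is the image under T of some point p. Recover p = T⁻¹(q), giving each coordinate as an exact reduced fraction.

T1 = [1 0 0; -1/2 1 0; 0 0 1]
T2·T1 = [29/26 -5/13 0; -1/13 12/13 0; 0 0 1]
T3·…·T1 = [29/26 -5/13 0; -30/13 22/13 0; 0 0 1]
det M = 1; M⁻¹ = [22/13 5/13 0; 30/13 29/26 0; 0 0 1]
M⁻¹ · (29/26, -30/13)ᵀ = (1, 0)ᵀ

p = (1, 0)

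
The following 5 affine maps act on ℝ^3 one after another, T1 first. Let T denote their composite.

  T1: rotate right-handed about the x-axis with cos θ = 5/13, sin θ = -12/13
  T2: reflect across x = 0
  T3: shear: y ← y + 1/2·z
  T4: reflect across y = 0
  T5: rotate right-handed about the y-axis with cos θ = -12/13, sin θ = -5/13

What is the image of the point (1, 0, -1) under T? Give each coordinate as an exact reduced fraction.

T1 rotate right-handed about the x-axis with cos θ = 5/13, sin θ = -12/13: (1, 0, -1) → (1, -12/13, -5/13)
T2 reflect across x = 0: (1, -12/13, -5/13) → (-1, -12/13, -5/13)
T3 shear: y ← y + 1/2·z: (-1, -12/13, -5/13) → (-1, -29/26, -5/13)
T4 reflect across y = 0: (-1, -29/26, -5/13) → (-1, 29/26, -5/13)
T5 rotate right-handed about the y-axis with cos θ = -12/13, sin θ = -5/13: (-1, 29/26, -5/13) → (181/169, 29/26, -5/169)

T(p) = (181/169, 29/26, -5/169)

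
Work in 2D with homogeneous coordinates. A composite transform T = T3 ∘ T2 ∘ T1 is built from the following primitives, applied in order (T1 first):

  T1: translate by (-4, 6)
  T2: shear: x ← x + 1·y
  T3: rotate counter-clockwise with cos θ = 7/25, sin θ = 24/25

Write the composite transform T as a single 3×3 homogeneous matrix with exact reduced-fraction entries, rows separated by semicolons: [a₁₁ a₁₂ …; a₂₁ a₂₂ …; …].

T1 = [1 0 -4; 0 1 6; 0 0 1]
T2·T1 = [1 1 2; 0 1 6; 0 0 1]
T3·…·T1 = [7/25 -17/25 -26/5; 24/25 31/25 18/5; 0 0 1]

T = [7/25 -17/25 -26/5; 24/25 31/25 18/5; 0 0 1]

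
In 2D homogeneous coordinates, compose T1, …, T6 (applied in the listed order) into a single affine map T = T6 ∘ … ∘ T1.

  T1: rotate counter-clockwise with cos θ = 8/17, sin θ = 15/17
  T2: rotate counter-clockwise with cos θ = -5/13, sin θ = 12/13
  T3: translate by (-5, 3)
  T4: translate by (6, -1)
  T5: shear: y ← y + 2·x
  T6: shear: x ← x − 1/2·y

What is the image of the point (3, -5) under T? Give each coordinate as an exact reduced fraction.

T(p) = (-1605/442, 937/221)

T1 rotate counter-clockwise with cos θ = 8/17, sin θ = 15/17: (3, -5) → (99/17, 5/17)
T2 rotate counter-clockwise with cos θ = -5/13, sin θ = 12/13: (99/17, 5/17) → (-555/221, 1163/221)
T3 translate by (-5, 3): (-555/221, 1163/221) → (-1660/221, 1826/221)
T4 translate by (6, -1): (-1660/221, 1826/221) → (-334/221, 1605/221)
T5 shear: y ← y + 2·x: (-334/221, 1605/221) → (-334/221, 937/221)
T6 shear: x ← x − 1/2·y: (-334/221, 937/221) → (-1605/442, 937/221)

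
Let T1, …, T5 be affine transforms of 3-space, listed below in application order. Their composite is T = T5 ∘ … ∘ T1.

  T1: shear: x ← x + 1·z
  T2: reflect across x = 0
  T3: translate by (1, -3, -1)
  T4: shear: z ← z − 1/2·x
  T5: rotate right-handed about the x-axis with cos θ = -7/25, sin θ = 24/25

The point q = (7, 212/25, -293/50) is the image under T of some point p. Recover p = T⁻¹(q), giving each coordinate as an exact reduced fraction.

p = (-4, -5, -2)

T1 = [1 0 1 0; 0 1 0 0; 0 0 1 0; 0 0 0 1]
T2·T1 = [-1 0 -1 0; 0 1 0 0; 0 0 1 0; 0 0 0 1]
T3·…·T1 = [-1 0 -1 1; 0 1 0 -3; 0 0 1 -1; 0 0 0 1]
T4·…·T1 = [-1 0 -1 1; 0 1 0 -3; 1/2 0 3/2 -3/2; 0 0 0 1]
T5·…·T1 = [-1 0 -1 1; -12/25 -7/25 -36/25 57/25; -7/50 24/25 -21/50 -123/50; 0 0 0 1]
det M = -1; M⁻¹ = [-3/2 24/25 7/25 0; 0 -7/25 24/25 3; 1/2 -24/25 -7/25 1; 0 0 0 1]
M⁻¹ · (7, 212/25, -293/50)ᵀ = (-4, -5, -2)ᵀ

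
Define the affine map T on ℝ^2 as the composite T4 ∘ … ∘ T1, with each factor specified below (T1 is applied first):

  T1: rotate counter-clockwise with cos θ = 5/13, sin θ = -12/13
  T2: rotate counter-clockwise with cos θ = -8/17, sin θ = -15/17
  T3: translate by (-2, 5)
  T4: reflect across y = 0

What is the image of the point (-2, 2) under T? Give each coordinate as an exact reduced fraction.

T(p) = (-44/221, -623/221)

T1 rotate counter-clockwise with cos θ = 5/13, sin θ = -12/13: (-2, 2) → (14/13, 34/13)
T2 rotate counter-clockwise with cos θ = -8/17, sin θ = -15/17: (14/13, 34/13) → (398/221, -482/221)
T3 translate by (-2, 5): (398/221, -482/221) → (-44/221, 623/221)
T4 reflect across y = 0: (-44/221, 623/221) → (-44/221, -623/221)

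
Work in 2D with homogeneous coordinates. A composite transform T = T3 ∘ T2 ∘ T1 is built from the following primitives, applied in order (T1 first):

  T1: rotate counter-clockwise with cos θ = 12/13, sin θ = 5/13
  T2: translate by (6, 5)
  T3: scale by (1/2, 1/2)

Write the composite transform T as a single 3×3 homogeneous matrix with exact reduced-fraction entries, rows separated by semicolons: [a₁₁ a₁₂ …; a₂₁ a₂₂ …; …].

T = [6/13 -5/26 3; 5/26 6/13 5/2; 0 0 1]

T1 = [12/13 -5/13 0; 5/13 12/13 0; 0 0 1]
T2·T1 = [12/13 -5/13 6; 5/13 12/13 5; 0 0 1]
T3·…·T1 = [6/13 -5/26 3; 5/26 6/13 5/2; 0 0 1]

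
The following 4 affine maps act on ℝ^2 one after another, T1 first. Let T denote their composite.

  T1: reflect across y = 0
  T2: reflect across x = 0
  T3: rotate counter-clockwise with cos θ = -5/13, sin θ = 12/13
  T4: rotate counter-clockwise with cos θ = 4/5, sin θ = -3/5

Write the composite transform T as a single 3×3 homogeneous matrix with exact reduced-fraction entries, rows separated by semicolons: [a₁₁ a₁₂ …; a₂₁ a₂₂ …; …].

T1 = [1 0 0; 0 -1 0; 0 0 1]
T2·T1 = [-1 0 0; 0 -1 0; 0 0 1]
T3·…·T1 = [5/13 12/13 0; -12/13 5/13 0; 0 0 1]
T4·…·T1 = [-16/65 63/65 0; -63/65 -16/65 0; 0 0 1]

T = [-16/65 63/65 0; -63/65 -16/65 0; 0 0 1]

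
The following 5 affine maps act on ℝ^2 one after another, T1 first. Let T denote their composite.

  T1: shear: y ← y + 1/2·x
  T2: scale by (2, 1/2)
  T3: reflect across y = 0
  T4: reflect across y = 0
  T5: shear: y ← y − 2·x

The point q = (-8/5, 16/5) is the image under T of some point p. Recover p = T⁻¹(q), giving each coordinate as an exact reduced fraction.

T1 = [1 0 0; 1/2 1 0; 0 0 1]
T2·T1 = [2 0 0; 1/4 1/2 0; 0 0 1]
T3·…·T1 = [2 0 0; -1/4 -1/2 0; 0 0 1]
T4·…·T1 = [2 0 0; 1/4 1/2 0; 0 0 1]
T5·…·T1 = [2 0 0; -15/4 1/2 0; 0 0 1]
det M = 1; M⁻¹ = [1/2 0 0; 15/4 2 0; 0 0 1]
M⁻¹ · (-8/5, 16/5)ᵀ = (-4/5, 2/5)ᵀ

p = (-4/5, 2/5)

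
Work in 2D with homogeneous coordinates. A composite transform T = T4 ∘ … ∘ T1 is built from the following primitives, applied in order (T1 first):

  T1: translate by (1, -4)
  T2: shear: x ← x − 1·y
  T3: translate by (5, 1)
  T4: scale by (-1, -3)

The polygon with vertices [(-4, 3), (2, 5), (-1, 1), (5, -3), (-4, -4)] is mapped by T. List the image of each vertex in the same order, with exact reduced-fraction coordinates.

T1 translate by (1, -4): (-4, 3) → (-3, -1); (2, 5) → (3, 1); (-1, 1) → (0, -3); (5, -3) → (6, -7); (-4, -4) → (-3, -8)
T2 shear: x ← x − 1·y: (-3, -1) → (-2, -1); (3, 1) → (2, 1); (0, -3) → (3, -3); (6, -7) → (13, -7); (-3, -8) → (5, -8)
T3 translate by (5, 1): (-2, -1) → (3, 0); (2, 1) → (7, 2); (3, -3) → (8, -2); (13, -7) → (18, -6); (5, -8) → (10, -7)
T4 scale by (-1, -3): (3, 0) → (-3, 0); (7, 2) → (-7, -6); (8, -2) → (-8, 6); (18, -6) → (-18, 18); (10, -7) → (-10, 21)

image vertices: (-3, 0), (-7, -6), (-8, 6), (-18, 18), (-10, 21)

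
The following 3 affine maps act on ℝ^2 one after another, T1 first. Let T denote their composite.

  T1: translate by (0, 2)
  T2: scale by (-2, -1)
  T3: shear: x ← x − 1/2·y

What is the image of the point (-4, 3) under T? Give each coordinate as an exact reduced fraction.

T1 translate by (0, 2): (-4, 3) → (-4, 5)
T2 scale by (-2, -1): (-4, 5) → (8, -5)
T3 shear: x ← x − 1/2·y: (8, -5) → (21/2, -5)

T(p) = (21/2, -5)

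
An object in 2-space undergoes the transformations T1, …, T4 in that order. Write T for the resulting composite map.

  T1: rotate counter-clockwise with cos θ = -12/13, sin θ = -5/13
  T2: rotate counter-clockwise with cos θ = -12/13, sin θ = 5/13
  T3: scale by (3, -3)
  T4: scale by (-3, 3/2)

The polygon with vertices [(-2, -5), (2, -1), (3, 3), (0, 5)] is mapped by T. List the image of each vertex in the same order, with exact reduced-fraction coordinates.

T1 rotate counter-clockwise with cos θ = -12/13, sin θ = -5/13: (-2, -5) → (-1/13, 70/13); (2, -1) → (-29/13, 2/13); (3, 3) → (-21/13, -51/13); (0, 5) → (25/13, -60/13)
T2 rotate counter-clockwise with cos θ = -12/13, sin θ = 5/13: (-1/13, 70/13) → (-2, -5); (-29/13, 2/13) → (2, -1); (-21/13, -51/13) → (3, 3); (25/13, -60/13) → (0, 5)
T3 scale by (3, -3): (-2, -5) → (-6, 15); (2, -1) → (6, 3); (3, 3) → (9, -9); (0, 5) → (0, -15)
T4 scale by (-3, 3/2): (-6, 15) → (18, 45/2); (6, 3) → (-18, 9/2); (9, -9) → (-27, -27/2); (0, -15) → (0, -45/2)

image vertices: (18, 45/2), (-18, 9/2), (-27, -27/2), (0, -45/2)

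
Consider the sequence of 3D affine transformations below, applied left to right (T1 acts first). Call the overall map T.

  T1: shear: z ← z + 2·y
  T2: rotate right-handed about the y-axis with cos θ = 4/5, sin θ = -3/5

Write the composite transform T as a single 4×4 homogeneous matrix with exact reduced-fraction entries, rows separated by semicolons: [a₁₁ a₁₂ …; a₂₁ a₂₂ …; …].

T1 = [1 0 0 0; 0 1 0 0; 0 2 1 0; 0 0 0 1]
T2·T1 = [4/5 -6/5 -3/5 0; 0 1 0 0; 3/5 8/5 4/5 0; 0 0 0 1]

T = [4/5 -6/5 -3/5 0; 0 1 0 0; 3/5 8/5 4/5 0; 0 0 0 1]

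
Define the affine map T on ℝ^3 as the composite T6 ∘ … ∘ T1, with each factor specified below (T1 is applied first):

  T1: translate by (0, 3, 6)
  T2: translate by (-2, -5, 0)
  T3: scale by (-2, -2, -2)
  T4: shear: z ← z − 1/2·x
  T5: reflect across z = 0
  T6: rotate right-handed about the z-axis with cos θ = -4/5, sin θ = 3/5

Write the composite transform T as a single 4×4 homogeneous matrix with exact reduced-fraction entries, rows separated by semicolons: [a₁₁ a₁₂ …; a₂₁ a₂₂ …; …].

T1 = [1 0 0 0; 0 1 0 3; 0 0 1 6; 0 0 0 1]
T2·T1 = [1 0 0 -2; 0 1 0 -2; 0 0 1 6; 0 0 0 1]
T3·…·T1 = [-2 0 0 4; 0 -2 0 4; 0 0 -2 -12; 0 0 0 1]
T4·…·T1 = [-2 0 0 4; 0 -2 0 4; 1 0 -2 -14; 0 0 0 1]
T5·…·T1 = [-2 0 0 4; 0 -2 0 4; -1 0 2 14; 0 0 0 1]
T6·…·T1 = [8/5 6/5 0 -28/5; -6/5 8/5 0 -4/5; -1 0 2 14; 0 0 0 1]

T = [8/5 6/5 0 -28/5; -6/5 8/5 0 -4/5; -1 0 2 14; 0 0 0 1]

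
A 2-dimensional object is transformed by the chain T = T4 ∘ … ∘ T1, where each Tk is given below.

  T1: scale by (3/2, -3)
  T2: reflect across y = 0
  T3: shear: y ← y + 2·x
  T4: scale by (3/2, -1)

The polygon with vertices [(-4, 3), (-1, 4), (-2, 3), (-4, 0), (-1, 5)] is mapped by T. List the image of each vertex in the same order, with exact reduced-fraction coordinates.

image vertices: (-9, 3), (-9/4, -9), (-9/2, -3), (-9, 12), (-9/4, -12)

T1 scale by (3/2, -3): (-4, 3) → (-6, -9); (-1, 4) → (-3/2, -12); (-2, 3) → (-3, -9); (-4, 0) → (-6, 0); (-1, 5) → (-3/2, -15)
T2 reflect across y = 0: (-6, -9) → (-6, 9); (-3/2, -12) → (-3/2, 12); (-3, -9) → (-3, 9); (-6, 0) → (-6, 0); (-3/2, -15) → (-3/2, 15)
T3 shear: y ← y + 2·x: (-6, 9) → (-6, -3); (-3/2, 12) → (-3/2, 9); (-3, 9) → (-3, 3); (-6, 0) → (-6, -12); (-3/2, 15) → (-3/2, 12)
T4 scale by (3/2, -1): (-6, -3) → (-9, 3); (-3/2, 9) → (-9/4, -9); (-3, 3) → (-9/2, -3); (-6, -12) → (-9, 12); (-3/2, 12) → (-9/4, -12)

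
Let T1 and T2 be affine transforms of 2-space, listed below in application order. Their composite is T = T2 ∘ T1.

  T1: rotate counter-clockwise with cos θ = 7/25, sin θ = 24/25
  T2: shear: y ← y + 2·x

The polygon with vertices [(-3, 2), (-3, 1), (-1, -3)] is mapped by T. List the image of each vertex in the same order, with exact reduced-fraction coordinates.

image vertices: (-69/25, -196/25), (-9/5, -31/5), (13/5, 17/5)

T1 rotate counter-clockwise with cos θ = 7/25, sin θ = 24/25: (-3, 2) → (-69/25, -58/25); (-3, 1) → (-9/5, -13/5); (-1, -3) → (13/5, -9/5)
T2 shear: y ← y + 2·x: (-69/25, -58/25) → (-69/25, -196/25); (-9/5, -13/5) → (-9/5, -31/5); (13/5, -9/5) → (13/5, 17/5)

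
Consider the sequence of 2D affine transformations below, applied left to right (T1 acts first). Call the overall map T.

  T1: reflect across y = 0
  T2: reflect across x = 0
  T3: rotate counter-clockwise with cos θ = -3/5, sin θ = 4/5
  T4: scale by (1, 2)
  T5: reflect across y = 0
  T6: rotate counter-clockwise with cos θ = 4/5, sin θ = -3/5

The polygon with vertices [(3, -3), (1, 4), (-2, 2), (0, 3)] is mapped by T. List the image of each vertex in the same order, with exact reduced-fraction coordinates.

image vertices: (114/25, 177/25), (28/25, -121/25), (-76/25, -118/25), (-6/25, -108/25)

T1 reflect across y = 0: (3, -3) → (3, 3); (1, 4) → (1, -4); (-2, 2) → (-2, -2); (0, 3) → (0, -3)
T2 reflect across x = 0: (3, 3) → (-3, 3); (1, -4) → (-1, -4); (-2, -2) → (2, -2); (0, -3) → (0, -3)
T3 rotate counter-clockwise with cos θ = -3/5, sin θ = 4/5: (-3, 3) → (-3/5, -21/5); (-1, -4) → (19/5, 8/5); (2, -2) → (2/5, 14/5); (0, -3) → (12/5, 9/5)
T4 scale by (1, 2): (-3/5, -21/5) → (-3/5, -42/5); (19/5, 8/5) → (19/5, 16/5); (2/5, 14/5) → (2/5, 28/5); (12/5, 9/5) → (12/5, 18/5)
T5 reflect across y = 0: (-3/5, -42/5) → (-3/5, 42/5); (19/5, 16/5) → (19/5, -16/5); (2/5, 28/5) → (2/5, -28/5); (12/5, 18/5) → (12/5, -18/5)
T6 rotate counter-clockwise with cos θ = 4/5, sin θ = -3/5: (-3/5, 42/5) → (114/25, 177/25); (19/5, -16/5) → (28/25, -121/25); (2/5, -28/5) → (-76/25, -118/25); (12/5, -18/5) → (-6/25, -108/25)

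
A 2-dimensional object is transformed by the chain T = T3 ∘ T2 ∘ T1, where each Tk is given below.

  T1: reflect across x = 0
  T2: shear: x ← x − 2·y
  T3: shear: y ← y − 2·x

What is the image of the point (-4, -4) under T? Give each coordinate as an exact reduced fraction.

T(p) = (12, -28)

T1 reflect across x = 0: (-4, -4) → (4, -4)
T2 shear: x ← x − 2·y: (4, -4) → (12, -4)
T3 shear: y ← y − 2·x: (12, -4) → (12, -28)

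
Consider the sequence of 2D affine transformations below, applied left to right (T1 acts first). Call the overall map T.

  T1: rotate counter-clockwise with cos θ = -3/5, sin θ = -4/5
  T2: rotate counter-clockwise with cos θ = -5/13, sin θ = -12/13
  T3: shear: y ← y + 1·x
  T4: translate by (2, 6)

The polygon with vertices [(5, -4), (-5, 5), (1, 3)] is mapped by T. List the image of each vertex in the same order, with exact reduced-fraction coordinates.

T1 rotate counter-clockwise with cos θ = -3/5, sin θ = -4/5: (5, -4) → (-31/5, -8/5); (-5, 5) → (7, 1); (1, 3) → (9/5, -13/5)
T2 rotate counter-clockwise with cos θ = -5/13, sin θ = -12/13: (-31/5, -8/5) → (59/65, 412/65); (7, 1) → (-23/13, -89/13); (9/5, -13/5) → (-201/65, -43/65)
T3 shear: y ← y + 1·x: (59/65, 412/65) → (59/65, 471/65); (-23/13, -89/13) → (-23/13, -112/13); (-201/65, -43/65) → (-201/65, -244/65)
T4 translate by (2, 6): (59/65, 471/65) → (189/65, 861/65); (-23/13, -112/13) → (3/13, -34/13); (-201/65, -244/65) → (-71/65, 146/65)

image vertices: (189/65, 861/65), (3/13, -34/13), (-71/65, 146/65)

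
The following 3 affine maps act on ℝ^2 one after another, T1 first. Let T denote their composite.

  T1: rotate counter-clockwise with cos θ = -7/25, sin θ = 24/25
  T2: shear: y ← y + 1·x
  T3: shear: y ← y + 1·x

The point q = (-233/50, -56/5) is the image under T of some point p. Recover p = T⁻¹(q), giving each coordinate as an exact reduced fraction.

T1 = [-7/25 -24/25 0; 24/25 -7/25 0; 0 0 1]
T2·T1 = [-7/25 -24/25 0; 17/25 -31/25 0; 0 0 1]
T3·…·T1 = [-7/25 -24/25 0; 2/5 -11/5 0; 0 0 1]
det M = 1; M⁻¹ = [-11/5 24/25 0; -2/5 -7/25 0; 0 0 1]
M⁻¹ · (-233/50, -56/5)ᵀ = (-1/2, 5)ᵀ

p = (-1/2, 5)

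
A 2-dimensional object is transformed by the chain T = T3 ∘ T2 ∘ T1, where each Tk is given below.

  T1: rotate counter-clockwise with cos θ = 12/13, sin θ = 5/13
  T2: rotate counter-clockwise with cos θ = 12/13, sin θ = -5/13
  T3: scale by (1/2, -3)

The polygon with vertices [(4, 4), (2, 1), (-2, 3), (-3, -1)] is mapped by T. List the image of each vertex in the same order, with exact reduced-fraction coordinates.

T1 rotate counter-clockwise with cos θ = 12/13, sin θ = 5/13: (4, 4) → (28/13, 68/13); (2, 1) → (19/13, 22/13); (-2, 3) → (-3, 2); (-3, -1) → (-31/13, -27/13)
T2 rotate counter-clockwise with cos θ = 12/13, sin θ = -5/13: (28/13, 68/13) → (4, 4); (19/13, 22/13) → (2, 1); (-3, 2) → (-2, 3); (-31/13, -27/13) → (-3, -1)
T3 scale by (1/2, -3): (4, 4) → (2, -12); (2, 1) → (1, -3); (-2, 3) → (-1, -9); (-3, -1) → (-3/2, 3)

image vertices: (2, -12), (1, -3), (-1, -9), (-3/2, 3)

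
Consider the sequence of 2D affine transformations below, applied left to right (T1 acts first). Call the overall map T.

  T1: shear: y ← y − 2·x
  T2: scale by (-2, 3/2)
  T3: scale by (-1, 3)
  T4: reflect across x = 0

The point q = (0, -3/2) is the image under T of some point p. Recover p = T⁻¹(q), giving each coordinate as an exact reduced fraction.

p = (0, -1/3)

T1 = [1 0 0; -2 1 0; 0 0 1]
T2·T1 = [-2 0 0; -3 3/2 0; 0 0 1]
T3·…·T1 = [2 0 0; -9 9/2 0; 0 0 1]
T4·…·T1 = [-2 0 0; -9 9/2 0; 0 0 1]
det M = -9; M⁻¹ = [-1/2 0 0; -1 2/9 0; 0 0 1]
M⁻¹ · (0, -3/2)ᵀ = (0, -1/3)ᵀ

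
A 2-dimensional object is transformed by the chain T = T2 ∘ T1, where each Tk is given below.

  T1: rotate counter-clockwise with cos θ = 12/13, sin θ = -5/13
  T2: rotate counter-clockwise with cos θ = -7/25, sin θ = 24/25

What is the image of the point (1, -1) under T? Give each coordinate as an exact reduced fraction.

T(p) = (359/325, 287/325)

T1 rotate counter-clockwise with cos θ = 12/13, sin θ = -5/13: (1, -1) → (7/13, -17/13)
T2 rotate counter-clockwise with cos θ = -7/25, sin θ = 24/25: (7/13, -17/13) → (359/325, 287/325)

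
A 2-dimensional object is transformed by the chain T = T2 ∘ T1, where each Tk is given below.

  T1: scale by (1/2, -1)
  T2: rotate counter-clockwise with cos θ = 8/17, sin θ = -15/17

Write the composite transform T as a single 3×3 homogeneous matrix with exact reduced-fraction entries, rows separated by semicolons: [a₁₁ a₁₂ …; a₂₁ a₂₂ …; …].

T1 = [1/2 0 0; 0 -1 0; 0 0 1]
T2·T1 = [4/17 -15/17 0; -15/34 -8/17 0; 0 0 1]

T = [4/17 -15/17 0; -15/34 -8/17 0; 0 0 1]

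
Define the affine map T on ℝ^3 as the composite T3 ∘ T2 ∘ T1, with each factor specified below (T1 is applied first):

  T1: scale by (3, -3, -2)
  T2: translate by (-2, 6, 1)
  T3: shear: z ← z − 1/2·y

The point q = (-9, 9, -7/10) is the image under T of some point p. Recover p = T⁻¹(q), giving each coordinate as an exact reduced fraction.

T1 = [3 0 0 0; 0 -3 0 0; 0 0 -2 0; 0 0 0 1]
T2·T1 = [3 0 0 -2; 0 -3 0 6; 0 0 -2 1; 0 0 0 1]
T3·…·T1 = [3 0 0 -2; 0 -3 0 6; 0 3/2 -2 -2; 0 0 0 1]
det M = 18; M⁻¹ = [1/3 0 0 2/3; 0 -1/3 0 2; 0 -1/4 -1/2 1/2; 0 0 0 1]
M⁻¹ · (-9, 9, -7/10)ᵀ = (-7/3, -1, -7/5)ᵀ

p = (-7/3, -1, -7/5)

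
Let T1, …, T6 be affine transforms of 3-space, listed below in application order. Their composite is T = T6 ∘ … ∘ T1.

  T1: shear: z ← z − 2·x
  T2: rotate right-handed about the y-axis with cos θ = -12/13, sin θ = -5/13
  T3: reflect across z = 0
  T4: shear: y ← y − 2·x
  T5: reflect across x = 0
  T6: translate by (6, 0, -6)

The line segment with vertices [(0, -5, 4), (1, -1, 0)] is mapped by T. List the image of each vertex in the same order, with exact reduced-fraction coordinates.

image vertices: (98/13, -25/13, -30/13), (80/13, -9/13, -107/13)

T1 shear: z ← z − 2·x: (0, -5, 4) → (0, -5, 4); (1, -1, 0) → (1, -1, -2)
T2 rotate right-handed about the y-axis with cos θ = -12/13, sin θ = -5/13: (0, -5, 4) → (-20/13, -5, -48/13); (1, -1, -2) → (-2/13, -1, 29/13)
T3 reflect across z = 0: (-20/13, -5, -48/13) → (-20/13, -5, 48/13); (-2/13, -1, 29/13) → (-2/13, -1, -29/13)
T4 shear: y ← y − 2·x: (-20/13, -5, 48/13) → (-20/13, -25/13, 48/13); (-2/13, -1, -29/13) → (-2/13, -9/13, -29/13)
T5 reflect across x = 0: (-20/13, -25/13, 48/13) → (20/13, -25/13, 48/13); (-2/13, -9/13, -29/13) → (2/13, -9/13, -29/13)
T6 translate by (6, 0, -6): (20/13, -25/13, 48/13) → (98/13, -25/13, -30/13); (2/13, -9/13, -29/13) → (80/13, -9/13, -107/13)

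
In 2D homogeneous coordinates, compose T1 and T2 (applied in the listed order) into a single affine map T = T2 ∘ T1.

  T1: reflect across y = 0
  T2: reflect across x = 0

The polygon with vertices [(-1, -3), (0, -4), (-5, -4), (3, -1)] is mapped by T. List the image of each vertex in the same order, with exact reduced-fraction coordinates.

T1 reflect across y = 0: (-1, -3) → (-1, 3); (0, -4) → (0, 4); (-5, -4) → (-5, 4); (3, -1) → (3, 1)
T2 reflect across x = 0: (-1, 3) → (1, 3); (0, 4) → (0, 4); (-5, 4) → (5, 4); (3, 1) → (-3, 1)

image vertices: (1, 3), (0, 4), (5, 4), (-3, 1)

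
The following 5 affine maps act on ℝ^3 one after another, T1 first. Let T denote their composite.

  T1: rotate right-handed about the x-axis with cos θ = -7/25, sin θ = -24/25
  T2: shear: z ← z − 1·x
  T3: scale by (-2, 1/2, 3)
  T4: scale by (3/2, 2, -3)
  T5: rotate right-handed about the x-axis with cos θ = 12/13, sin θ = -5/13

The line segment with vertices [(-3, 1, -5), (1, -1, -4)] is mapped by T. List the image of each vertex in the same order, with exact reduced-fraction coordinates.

image vertices: (9, -5394/325, -8653/325), (-3, -2283/325, -2471/325)

T1 rotate right-handed about the x-axis with cos θ = -7/25, sin θ = -24/25: (-3, 1, -5) → (-3, -127/25, 11/25); (1, -1, -4) → (1, -89/25, 52/25)
T2 shear: z ← z − 1·x: (-3, -127/25, 11/25) → (-3, -127/25, 86/25); (1, -89/25, 52/25) → (1, -89/25, 27/25)
T3 scale by (-2, 1/2, 3): (-3, -127/25, 86/25) → (6, -127/50, 258/25); (1, -89/25, 27/25) → (-2, -89/50, 81/25)
T4 scale by (3/2, 2, -3): (6, -127/50, 258/25) → (9, -127/25, -774/25); (-2, -89/50, 81/25) → (-3, -89/25, -243/25)
T5 rotate right-handed about the x-axis with cos θ = 12/13, sin θ = -5/13: (9, -127/25, -774/25) → (9, -5394/325, -8653/325); (-3, -89/25, -243/25) → (-3, -2283/325, -2471/325)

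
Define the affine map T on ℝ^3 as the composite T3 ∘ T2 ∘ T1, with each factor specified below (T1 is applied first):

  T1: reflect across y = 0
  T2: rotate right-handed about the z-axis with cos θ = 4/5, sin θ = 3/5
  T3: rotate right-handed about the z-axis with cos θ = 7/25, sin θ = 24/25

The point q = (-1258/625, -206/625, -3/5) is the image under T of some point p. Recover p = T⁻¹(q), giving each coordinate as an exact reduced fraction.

T1 = [1 0 0 0; 0 -1 0 0; 0 0 1 0; 0 0 0 1]
T2·T1 = [4/5 3/5 0 0; 3/5 -4/5 0 0; 0 0 1 0; 0 0 0 1]
T3·…·T1 = [-44/125 117/125 0 0; 117/125 44/125 0 0; 0 0 1 0; 0 0 0 1]
det M = -1; M⁻¹ = [-44/125 117/125 0 0; 117/125 44/125 0 0; 0 0 1 0; 0 0 0 1]
M⁻¹ · (-1258/625, -206/625, -3/5)ᵀ = (2/5, -2, -3/5)ᵀ

p = (2/5, -2, -3/5)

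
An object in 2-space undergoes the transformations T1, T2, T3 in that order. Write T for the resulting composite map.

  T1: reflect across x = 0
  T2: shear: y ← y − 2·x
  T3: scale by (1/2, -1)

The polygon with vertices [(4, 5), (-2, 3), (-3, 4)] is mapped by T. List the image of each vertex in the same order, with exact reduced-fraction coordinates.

image vertices: (-2, -13), (1, 1), (3/2, 2)

T1 reflect across x = 0: (4, 5) → (-4, 5); (-2, 3) → (2, 3); (-3, 4) → (3, 4)
T2 shear: y ← y − 2·x: (-4, 5) → (-4, 13); (2, 3) → (2, -1); (3, 4) → (3, -2)
T3 scale by (1/2, -1): (-4, 13) → (-2, -13); (2, -1) → (1, 1); (3, -2) → (3/2, 2)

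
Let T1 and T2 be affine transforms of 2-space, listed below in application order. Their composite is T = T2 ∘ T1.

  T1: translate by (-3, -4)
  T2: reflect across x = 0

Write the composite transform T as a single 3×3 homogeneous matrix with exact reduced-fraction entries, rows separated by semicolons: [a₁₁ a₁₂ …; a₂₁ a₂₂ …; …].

T1 = [1 0 -3; 0 1 -4; 0 0 1]
T2·T1 = [-1 0 3; 0 1 -4; 0 0 1]

T = [-1 0 3; 0 1 -4; 0 0 1]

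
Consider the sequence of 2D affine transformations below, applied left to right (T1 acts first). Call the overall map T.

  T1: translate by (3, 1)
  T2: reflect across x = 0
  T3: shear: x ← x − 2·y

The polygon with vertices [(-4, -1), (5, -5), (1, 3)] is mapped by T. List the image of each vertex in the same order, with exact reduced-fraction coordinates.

T1 translate by (3, 1): (-4, -1) → (-1, 0); (5, -5) → (8, -4); (1, 3) → (4, 4)
T2 reflect across x = 0: (-1, 0) → (1, 0); (8, -4) → (-8, -4); (4, 4) → (-4, 4)
T3 shear: x ← x − 2·y: (1, 0) → (1, 0); (-8, -4) → (0, -4); (-4, 4) → (-12, 4)

image vertices: (1, 0), (0, -4), (-12, 4)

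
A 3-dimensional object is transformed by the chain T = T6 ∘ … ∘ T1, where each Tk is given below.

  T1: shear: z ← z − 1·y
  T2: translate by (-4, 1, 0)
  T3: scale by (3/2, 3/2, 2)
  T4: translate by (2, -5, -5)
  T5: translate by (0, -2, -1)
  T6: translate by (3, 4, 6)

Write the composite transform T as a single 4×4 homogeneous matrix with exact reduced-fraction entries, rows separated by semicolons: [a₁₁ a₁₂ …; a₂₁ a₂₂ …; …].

T = [3/2 0 0 -1; 0 3/2 0 -3/2; 0 -2 2 0; 0 0 0 1]

T1 = [1 0 0 0; 0 1 0 0; 0 -1 1 0; 0 0 0 1]
T2·T1 = [1 0 0 -4; 0 1 0 1; 0 -1 1 0; 0 0 0 1]
T3·…·T1 = [3/2 0 0 -6; 0 3/2 0 3/2; 0 -2 2 0; 0 0 0 1]
T4·…·T1 = [3/2 0 0 -4; 0 3/2 0 -7/2; 0 -2 2 -5; 0 0 0 1]
T5·…·T1 = [3/2 0 0 -4; 0 3/2 0 -11/2; 0 -2 2 -6; 0 0 0 1]
T6·…·T1 = [3/2 0 0 -1; 0 3/2 0 -3/2; 0 -2 2 0; 0 0 0 1]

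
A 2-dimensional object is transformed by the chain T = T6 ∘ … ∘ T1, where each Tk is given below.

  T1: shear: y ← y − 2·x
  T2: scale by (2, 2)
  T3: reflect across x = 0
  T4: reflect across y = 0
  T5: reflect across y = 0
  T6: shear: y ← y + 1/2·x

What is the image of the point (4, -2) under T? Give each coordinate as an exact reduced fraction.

T1 shear: y ← y − 2·x: (4, -2) → (4, -10)
T2 scale by (2, 2): (4, -10) → (8, -20)
T3 reflect across x = 0: (8, -20) → (-8, -20)
T4 reflect across y = 0: (-8, -20) → (-8, 20)
T5 reflect across y = 0: (-8, 20) → (-8, -20)
T6 shear: y ← y + 1/2·x: (-8, -20) → (-8, -24)

T(p) = (-8, -24)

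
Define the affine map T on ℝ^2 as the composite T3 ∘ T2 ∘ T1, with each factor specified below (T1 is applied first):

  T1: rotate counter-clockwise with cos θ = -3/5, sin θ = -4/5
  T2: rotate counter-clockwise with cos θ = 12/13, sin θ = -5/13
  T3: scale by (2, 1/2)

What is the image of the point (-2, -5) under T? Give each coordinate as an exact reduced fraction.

T(p) = (-106/65, 173/65)

T1 rotate counter-clockwise with cos θ = -3/5, sin θ = -4/5: (-2, -5) → (-14/5, 23/5)
T2 rotate counter-clockwise with cos θ = 12/13, sin θ = -5/13: (-14/5, 23/5) → (-53/65, 346/65)
T3 scale by (2, 1/2): (-53/65, 346/65) → (-106/65, 173/65)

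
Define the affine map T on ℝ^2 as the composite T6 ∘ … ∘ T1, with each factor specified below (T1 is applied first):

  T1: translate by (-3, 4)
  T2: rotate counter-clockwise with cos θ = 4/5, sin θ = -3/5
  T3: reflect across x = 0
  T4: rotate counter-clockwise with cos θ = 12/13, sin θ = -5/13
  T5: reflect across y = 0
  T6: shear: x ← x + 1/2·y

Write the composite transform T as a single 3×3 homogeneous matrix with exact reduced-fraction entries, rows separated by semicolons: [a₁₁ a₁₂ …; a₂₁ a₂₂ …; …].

T = [-11/13 -19/26 -5/13; 16/65 -63/65 -60/13; 0 0 1]

T1 = [1 0 -3; 0 1 4; 0 0 1]
T2·T1 = [4/5 3/5 0; -3/5 4/5 5; 0 0 1]
T3·…·T1 = [-4/5 -3/5 0; -3/5 4/5 5; 0 0 1]
T4·…·T1 = [-63/65 -16/65 25/13; -16/65 63/65 60/13; 0 0 1]
T5·…·T1 = [-63/65 -16/65 25/13; 16/65 -63/65 -60/13; 0 0 1]
T6·…·T1 = [-11/13 -19/26 -5/13; 16/65 -63/65 -60/13; 0 0 1]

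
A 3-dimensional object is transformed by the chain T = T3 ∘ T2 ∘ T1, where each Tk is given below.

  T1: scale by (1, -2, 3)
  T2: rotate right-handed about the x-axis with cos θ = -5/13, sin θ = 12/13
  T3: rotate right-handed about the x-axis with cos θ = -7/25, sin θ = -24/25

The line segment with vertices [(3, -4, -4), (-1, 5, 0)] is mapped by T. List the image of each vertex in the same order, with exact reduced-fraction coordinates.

image vertices: (3, 232/25, -276/25), (-1, -646/65, -72/65)

T1 scale by (1, -2, 3): (3, -4, -4) → (3, 8, -12); (-1, 5, 0) → (-1, -10, 0)
T2 rotate right-handed about the x-axis with cos θ = -5/13, sin θ = 12/13: (3, 8, -12) → (3, 8, 12); (-1, -10, 0) → (-1, 50/13, -120/13)
T3 rotate right-handed about the x-axis with cos θ = -7/25, sin θ = -24/25: (3, 8, 12) → (3, 232/25, -276/25); (-1, 50/13, -120/13) → (-1, -646/65, -72/65)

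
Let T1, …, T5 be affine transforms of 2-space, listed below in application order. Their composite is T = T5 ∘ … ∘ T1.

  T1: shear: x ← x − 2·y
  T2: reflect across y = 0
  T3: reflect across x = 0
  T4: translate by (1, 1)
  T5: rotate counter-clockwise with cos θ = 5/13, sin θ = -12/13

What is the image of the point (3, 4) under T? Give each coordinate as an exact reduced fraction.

T1 shear: x ← x − 2·y: (3, 4) → (-5, 4)
T2 reflect across y = 0: (-5, 4) → (-5, -4)
T3 reflect across x = 0: (-5, -4) → (5, -4)
T4 translate by (1, 1): (5, -4) → (6, -3)
T5 rotate counter-clockwise with cos θ = 5/13, sin θ = -12/13: (6, -3) → (-6/13, -87/13)

T(p) = (-6/13, -87/13)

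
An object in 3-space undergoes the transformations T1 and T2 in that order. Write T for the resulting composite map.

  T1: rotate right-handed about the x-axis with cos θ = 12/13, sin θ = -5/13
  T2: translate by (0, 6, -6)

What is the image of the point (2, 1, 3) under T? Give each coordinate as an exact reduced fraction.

T(p) = (2, 105/13, -47/13)

T1 rotate right-handed about the x-axis with cos θ = 12/13, sin θ = -5/13: (2, 1, 3) → (2, 27/13, 31/13)
T2 translate by (0, 6, -6): (2, 27/13, 31/13) → (2, 105/13, -47/13)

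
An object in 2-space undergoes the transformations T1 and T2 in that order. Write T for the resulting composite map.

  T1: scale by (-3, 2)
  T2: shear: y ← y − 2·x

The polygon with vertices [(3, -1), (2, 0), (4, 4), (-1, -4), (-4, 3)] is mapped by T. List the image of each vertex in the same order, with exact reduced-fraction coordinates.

T1 scale by (-3, 2): (3, -1) → (-9, -2); (2, 0) → (-6, 0); (4, 4) → (-12, 8); (-1, -4) → (3, -8); (-4, 3) → (12, 6)
T2 shear: y ← y − 2·x: (-9, -2) → (-9, 16); (-6, 0) → (-6, 12); (-12, 8) → (-12, 32); (3, -8) → (3, -14); (12, 6) → (12, -18)

image vertices: (-9, 16), (-6, 12), (-12, 32), (3, -14), (12, -18)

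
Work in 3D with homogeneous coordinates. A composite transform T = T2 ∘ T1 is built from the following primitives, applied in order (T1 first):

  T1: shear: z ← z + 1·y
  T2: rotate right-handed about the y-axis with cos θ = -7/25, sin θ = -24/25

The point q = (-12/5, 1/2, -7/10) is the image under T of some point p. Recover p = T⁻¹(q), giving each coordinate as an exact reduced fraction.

p = (0, 1/2, 2)

T1 = [1 0 0 0; 0 1 0 0; 0 1 1 0; 0 0 0 1]
T2·T1 = [-7/25 -24/25 -24/25 0; 0 1 0 0; 24/25 -7/25 -7/25 0; 0 0 0 1]
det M = 1; M⁻¹ = [-7/25 0 24/25 0; 0 1 0 0; -24/25 -1 -7/25 0; 0 0 0 1]
M⁻¹ · (-12/5, 1/2, -7/10)ᵀ = (0, 1/2, 2)ᵀ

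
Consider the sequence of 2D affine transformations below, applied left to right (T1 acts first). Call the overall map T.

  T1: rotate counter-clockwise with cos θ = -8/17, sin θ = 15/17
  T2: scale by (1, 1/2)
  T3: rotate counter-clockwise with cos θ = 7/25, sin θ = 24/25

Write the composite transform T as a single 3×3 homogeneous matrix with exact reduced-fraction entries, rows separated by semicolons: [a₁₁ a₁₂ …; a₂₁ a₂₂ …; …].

T = [-236/425 -9/425 0; -279/850 -388/425 0; 0 0 1]

T1 = [-8/17 -15/17 0; 15/17 -8/17 0; 0 0 1]
T2·T1 = [-8/17 -15/17 0; 15/34 -4/17 0; 0 0 1]
T3·…·T1 = [-236/425 -9/425 0; -279/850 -388/425 0; 0 0 1]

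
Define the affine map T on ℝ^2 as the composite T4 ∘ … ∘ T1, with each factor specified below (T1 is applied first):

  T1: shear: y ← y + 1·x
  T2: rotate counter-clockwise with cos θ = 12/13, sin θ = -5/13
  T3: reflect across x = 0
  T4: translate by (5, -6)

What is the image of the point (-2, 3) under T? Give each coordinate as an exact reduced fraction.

T1 shear: y ← y + 1·x: (-2, 3) → (-2, 1)
T2 rotate counter-clockwise with cos θ = 12/13, sin θ = -5/13: (-2, 1) → (-19/13, 22/13)
T3 reflect across x = 0: (-19/13, 22/13) → (19/13, 22/13)
T4 translate by (5, -6): (19/13, 22/13) → (84/13, -56/13)

T(p) = (84/13, -56/13)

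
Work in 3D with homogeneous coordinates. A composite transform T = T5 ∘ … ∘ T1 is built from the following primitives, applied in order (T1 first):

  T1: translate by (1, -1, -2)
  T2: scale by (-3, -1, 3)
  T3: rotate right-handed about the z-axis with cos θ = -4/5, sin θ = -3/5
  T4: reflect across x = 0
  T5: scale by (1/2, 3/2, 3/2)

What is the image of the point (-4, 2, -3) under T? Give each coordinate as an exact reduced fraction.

T1 translate by (1, -1, -2): (-4, 2, -3) → (-3, 1, -5)
T2 scale by (-3, -1, 3): (-3, 1, -5) → (9, -1, -15)
T3 rotate right-handed about the z-axis with cos θ = -4/5, sin θ = -3/5: (9, -1, -15) → (-39/5, -23/5, -15)
T4 reflect across x = 0: (-39/5, -23/5, -15) → (39/5, -23/5, -15)
T5 scale by (1/2, 3/2, 3/2): (39/5, -23/5, -15) → (39/10, -69/10, -45/2)

T(p) = (39/10, -69/10, -45/2)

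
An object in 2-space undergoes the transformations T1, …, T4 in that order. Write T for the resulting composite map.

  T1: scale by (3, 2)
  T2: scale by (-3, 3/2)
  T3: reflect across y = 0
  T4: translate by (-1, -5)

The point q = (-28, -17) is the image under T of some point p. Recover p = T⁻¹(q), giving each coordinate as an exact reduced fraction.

p = (3, 4)

T1 = [3 0 0; 0 2 0; 0 0 1]
T2·T1 = [-9 0 0; 0 3 0; 0 0 1]
T3·…·T1 = [-9 0 0; 0 -3 0; 0 0 1]
T4·…·T1 = [-9 0 -1; 0 -3 -5; 0 0 1]
det M = 27; M⁻¹ = [-1/9 0 -1/9; 0 -1/3 -5/3; 0 0 1]
M⁻¹ · (-28, -17)ᵀ = (3, 4)ᵀ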